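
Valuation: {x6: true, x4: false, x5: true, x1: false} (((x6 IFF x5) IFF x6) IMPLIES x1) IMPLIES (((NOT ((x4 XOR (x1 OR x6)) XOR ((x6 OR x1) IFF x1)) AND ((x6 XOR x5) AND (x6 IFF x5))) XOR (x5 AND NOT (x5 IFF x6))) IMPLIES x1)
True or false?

x6 IFF x5 = true IFF true = true
(x6 IFF x5) IFF x6 = true IFF true = true
((x6 IFF x5) IFF x6) IMPLIES x1 = true IMPLIES false = false
x1 OR x6 = false OR true = true
x4 XOR (x1 OR x6) = false XOR true = true
x6 OR x1 = true OR false = true
(x6 OR x1) IFF x1 = true IFF false = false
(x4 XOR (x1 OR x6)) XOR ((x6 OR x1) IFF x1) = true XOR false = true
NOT ((x4 XOR (x1 OR x6)) XOR ((x6 OR x1) IFF x1)) = NOT true = false
x6 XOR x5 = true XOR true = false
x6 IFF x5 = true IFF true = true
(x6 XOR x5) AND (x6 IFF x5) = false AND true = false
NOT ((x4 XOR (x1 OR x6)) XOR ((x6 OR x1) IFF x1)) AND ((x6 XOR x5) AND (x6 IFF x5)) = false AND false = false
x5 IFF x6 = true IFF true = true
NOT (x5 IFF x6) = NOT true = false
x5 AND NOT (x5 IFF x6) = true AND false = false
(NOT ((x4 XOR (x1 OR x6)) XOR ((x6 OR x1) IFF x1)) AND ((x6 XOR x5) AND (x6 IFF x5))) XOR (x5 AND NOT (x5 IFF x6)) = false XOR false = false
((NOT ((x4 XOR (x1 OR x6)) XOR ((x6 OR x1) IFF x1)) AND ((x6 XOR x5) AND (x6 IFF x5))) XOR (x5 AND NOT (x5 IFF x6))) IMPLIES x1 = false IMPLIES false = true
(((x6 IFF x5) IFF x6) IMPLIES x1) IMPLIES (((NOT ((x4 XOR (x1 OR x6)) XOR ((x6 OR x1) IFF x1)) AND ((x6 XOR x5) AND (x6 IFF x5))) XOR (x5 AND NOT (x5 IFF x6))) IMPLIES x1) = false IMPLIES true = true

true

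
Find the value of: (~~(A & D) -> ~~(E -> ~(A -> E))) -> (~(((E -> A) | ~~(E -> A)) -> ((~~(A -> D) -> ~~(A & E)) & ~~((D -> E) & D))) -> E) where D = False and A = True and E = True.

A & D = True & False = False
~(A & D) = ~False = True
~~(A & D) = ~True = False
A -> E = True -> True = True
~(A -> E) = ~True = False
E -> ~(A -> E) = True -> False = False
~(E -> ~(A -> E)) = ~False = True
~~(E -> ~(A -> E)) = ~True = False
~~(A & D) -> ~~(E -> ~(A -> E)) = False -> False = True
E -> A = True -> True = True
E -> A = True -> True = True
~(E -> A) = ~True = False
~~(E -> A) = ~False = True
(E -> A) | ~~(E -> A) = True | True = True
A -> D = True -> False = False
~(A -> D) = ~False = True
~~(A -> D) = ~True = False
A & E = True & True = True
~(A & E) = ~True = False
~~(A & E) = ~False = True
~~(A -> D) -> ~~(A & E) = False -> True = True
D -> E = False -> True = True
(D -> E) & D = True & False = False
~((D -> E) & D) = ~False = True
~~((D -> E) & D) = ~True = False
(~~(A -> D) -> ~~(A & E)) & ~~((D -> E) & D) = True & False = False
((E -> A) | ~~(E -> A)) -> ((~~(A -> D) -> ~~(A & E)) & ~~((D -> E) & D)) = True -> False = False
~(((E -> A) | ~~(E -> A)) -> ((~~(A -> D) -> ~~(A & E)) & ~~((D -> E) & D))) = ~False = True
~(((E -> A) | ~~(E -> A)) -> ((~~(A -> D) -> ~~(A & E)) & ~~((D -> E) & D))) -> E = True -> True = True
(~~(A & D) -> ~~(E -> ~(A -> E))) -> (~(((E -> A) | ~~(E -> A)) -> ((~~(A -> D) -> ~~(A & E)) & ~~((D -> E) & D))) -> E) = True -> True = True

True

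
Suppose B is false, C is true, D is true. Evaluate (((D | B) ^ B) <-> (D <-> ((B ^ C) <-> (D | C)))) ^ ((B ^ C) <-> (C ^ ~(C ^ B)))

D | B = True | False = True
(D | B) ^ B = True ^ False = True
B ^ C = False ^ True = True
D | C = True | True = True
(B ^ C) <-> (D | C) = True <-> True = True
D <-> ((B ^ C) <-> (D | C)) = True <-> True = True
((D | B) ^ B) <-> (D <-> ((B ^ C) <-> (D | C))) = True <-> True = True
B ^ C = False ^ True = True
C ^ B = True ^ False = True
~(C ^ B) = ~True = False
C ^ ~(C ^ B) = True ^ False = True
(B ^ C) <-> (C ^ ~(C ^ B)) = True <-> True = True
(((D | B) ^ B) <-> (D <-> ((B ^ C) <-> (D | C)))) ^ ((B ^ C) <-> (C ^ ~(C ^ B))) = True ^ True = False

False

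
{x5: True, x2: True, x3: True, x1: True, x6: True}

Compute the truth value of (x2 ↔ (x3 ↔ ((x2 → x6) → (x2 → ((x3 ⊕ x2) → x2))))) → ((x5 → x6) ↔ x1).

x2 → x6 = True → True = True
x3 ⊕ x2 = True ⊕ True = False
(x3 ⊕ x2) → x2 = False → True = True
x2 → ((x3 ⊕ x2) → x2) = True → True = True
(x2 → x6) → (x2 → ((x3 ⊕ x2) → x2)) = True → True = True
x3 ↔ ((x2 → x6) → (x2 → ((x3 ⊕ x2) → x2))) = True ↔ True = True
x2 ↔ (x3 ↔ ((x2 → x6) → (x2 → ((x3 ⊕ x2) → x2)))) = True ↔ True = True
x5 → x6 = True → True = True
(x5 → x6) ↔ x1 = True ↔ True = True
(x2 ↔ (x3 ↔ ((x2 → x6) → (x2 → ((x3 ⊕ x2) → x2))))) → ((x5 → x6) ↔ x1) = True → True = True

True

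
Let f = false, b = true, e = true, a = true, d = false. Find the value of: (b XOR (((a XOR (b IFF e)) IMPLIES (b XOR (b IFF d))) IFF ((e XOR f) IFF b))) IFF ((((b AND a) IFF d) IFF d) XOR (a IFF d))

false

b IFF e = true IFF true = true
a XOR (b IFF e) = true XOR true = false
b IFF d = true IFF false = false
b XOR (b IFF d) = true XOR false = true
(a XOR (b IFF e)) IMPLIES (b XOR (b IFF d)) = false IMPLIES true = true
e XOR f = true XOR false = true
(e XOR f) IFF b = true IFF true = true
((a XOR (b IFF e)) IMPLIES (b XOR (b IFF d))) IFF ((e XOR f) IFF b) = true IFF true = true
b XOR (((a XOR (b IFF e)) IMPLIES (b XOR (b IFF d))) IFF ((e XOR f) IFF b)) = true XOR true = false
b AND a = true AND true = true
(b AND a) IFF d = true IFF false = false
((b AND a) IFF d) IFF d = false IFF false = true
a IFF d = true IFF false = false
(((b AND a) IFF d) IFF d) XOR (a IFF d) = true XOR false = true
(b XOR (((a XOR (b IFF e)) IMPLIES (b XOR (b IFF d))) IFF ((e XOR f) IFF b))) IFF ((((b AND a) IFF d) IFF d) XOR (a IFF d)) = false IFF true = false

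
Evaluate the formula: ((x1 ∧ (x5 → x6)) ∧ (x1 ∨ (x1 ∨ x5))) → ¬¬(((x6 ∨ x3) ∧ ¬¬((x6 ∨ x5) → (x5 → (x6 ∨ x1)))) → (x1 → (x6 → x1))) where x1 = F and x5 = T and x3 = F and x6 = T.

x5 → x6 = T → T = T
x1 ∧ (x5 → x6) = F ∧ T = F
x1 ∨ x5 = F ∨ T = T
x1 ∨ (x1 ∨ x5) = F ∨ T = T
(x1 ∧ (x5 → x6)) ∧ (x1 ∨ (x1 ∨ x5)) = F ∧ T = F
x6 ∨ x3 = T ∨ F = T
x6 ∨ x5 = T ∨ T = T
x6 ∨ x1 = T ∨ F = T
x5 → (x6 ∨ x1) = T → T = T
(x6 ∨ x5) → (x5 → (x6 ∨ x1)) = T → T = T
¬((x6 ∨ x5) → (x5 → (x6 ∨ x1))) = ¬T = F
¬¬((x6 ∨ x5) → (x5 → (x6 ∨ x1))) = ¬F = T
(x6 ∨ x3) ∧ ¬¬((x6 ∨ x5) → (x5 → (x6 ∨ x1))) = T ∧ T = T
x6 → x1 = T → F = F
x1 → (x6 → x1) = F → F = T
((x6 ∨ x3) ∧ ¬¬((x6 ∨ x5) → (x5 → (x6 ∨ x1)))) → (x1 → (x6 → x1)) = T → T = T
¬(((x6 ∨ x3) ∧ ¬¬((x6 ∨ x5) → (x5 → (x6 ∨ x1)))) → (x1 → (x6 → x1))) = ¬T = F
¬¬(((x6 ∨ x3) ∧ ¬¬((x6 ∨ x5) → (x5 → (x6 ∨ x1)))) → (x1 → (x6 → x1))) = ¬F = T
((x1 ∧ (x5 → x6)) ∧ (x1 ∨ (x1 ∨ x5))) → ¬¬(((x6 ∨ x3) ∧ ¬¬((x6 ∨ x5) → (x5 → (x6 ∨ x1)))) → (x1 → (x6 → x1))) = F → T = T

T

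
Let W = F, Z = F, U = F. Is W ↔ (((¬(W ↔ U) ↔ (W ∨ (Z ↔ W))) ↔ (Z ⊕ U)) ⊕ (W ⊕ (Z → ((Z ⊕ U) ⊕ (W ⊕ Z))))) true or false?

W ↔ U = F ↔ F = T
¬(W ↔ U) = ¬T = F
Z ↔ W = F ↔ F = T
W ∨ (Z ↔ W) = F ∨ T = T
¬(W ↔ U) ↔ (W ∨ (Z ↔ W)) = F ↔ T = F
Z ⊕ U = F ⊕ F = F
(¬(W ↔ U) ↔ (W ∨ (Z ↔ W))) ↔ (Z ⊕ U) = F ↔ F = T
Z ⊕ U = F ⊕ F = F
W ⊕ Z = F ⊕ F = F
(Z ⊕ U) ⊕ (W ⊕ Z) = F ⊕ F = F
Z → ((Z ⊕ U) ⊕ (W ⊕ Z)) = F → F = T
W ⊕ (Z → ((Z ⊕ U) ⊕ (W ⊕ Z))) = F ⊕ T = T
((¬(W ↔ U) ↔ (W ∨ (Z ↔ W))) ↔ (Z ⊕ U)) ⊕ (W ⊕ (Z → ((Z ⊕ U) ⊕ (W ⊕ Z)))) = T ⊕ T = F
W ↔ (((¬(W ↔ U) ↔ (W ∨ (Z ↔ W))) ↔ (Z ⊕ U)) ⊕ (W ⊕ (Z → ((Z ⊕ U) ⊕ (W ⊕ Z))))) = F ↔ F = T

T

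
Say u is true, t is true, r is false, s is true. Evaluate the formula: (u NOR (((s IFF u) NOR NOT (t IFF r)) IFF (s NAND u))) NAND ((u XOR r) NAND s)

Substituting u=true, t=true, r=false, s=true:
s IFF u = true IFF true = true
t IFF r = true IFF false = false
NOT (t IFF r) = NOT false = true
(s IFF u) NOR NOT (t IFF r) = true NOR true = false
s NAND u = true NAND true = false
((s IFF u) NOR NOT (t IFF r)) IFF (s NAND u) = false IFF false = true
u NOR (((s IFF u) NOR NOT (t IFF r)) IFF (s NAND u)) = true NOR true = false
u XOR r = true XOR false = true
(u XOR r) NAND s = true NAND true = false
(u NOR (((s IFF u) NOR NOT (t IFF r)) IFF (s NAND u))) NAND ((u XOR r) NAND s) = false NAND false = true

true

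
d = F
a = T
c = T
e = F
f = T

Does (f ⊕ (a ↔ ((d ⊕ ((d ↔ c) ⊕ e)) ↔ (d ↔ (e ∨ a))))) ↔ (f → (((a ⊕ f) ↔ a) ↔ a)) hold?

T

d ↔ c = F ↔ T = F
(d ↔ c) ⊕ e = F ⊕ F = F
d ⊕ ((d ↔ c) ⊕ e) = F ⊕ F = F
e ∨ a = F ∨ T = T
d ↔ (e ∨ a) = F ↔ T = F
(d ⊕ ((d ↔ c) ⊕ e)) ↔ (d ↔ (e ∨ a)) = F ↔ F = T
a ↔ ((d ⊕ ((d ↔ c) ⊕ e)) ↔ (d ↔ (e ∨ a))) = T ↔ T = T
f ⊕ (a ↔ ((d ⊕ ((d ↔ c) ⊕ e)) ↔ (d ↔ (e ∨ a)))) = T ⊕ T = F
a ⊕ f = T ⊕ T = F
(a ⊕ f) ↔ a = F ↔ T = F
((a ⊕ f) ↔ a) ↔ a = F ↔ T = F
f → (((a ⊕ f) ↔ a) ↔ a) = T → F = F
(f ⊕ (a ↔ ((d ⊕ ((d ↔ c) ⊕ e)) ↔ (d ↔ (e ∨ a))))) ↔ (f → (((a ⊕ f) ↔ a) ↔ a)) = F ↔ F = T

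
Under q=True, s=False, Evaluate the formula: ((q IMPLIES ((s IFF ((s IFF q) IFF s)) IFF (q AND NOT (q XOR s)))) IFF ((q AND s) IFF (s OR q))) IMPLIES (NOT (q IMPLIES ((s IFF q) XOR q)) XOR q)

True

s IFF q = False IFF True = False
(s IFF q) IFF s = False IFF False = True
s IFF ((s IFF q) IFF s) = False IFF True = False
q XOR s = True XOR False = True
NOT (q XOR s) = NOT True = False
q AND NOT (q XOR s) = True AND False = False
(s IFF ((s IFF q) IFF s)) IFF (q AND NOT (q XOR s)) = False IFF False = True
q IMPLIES ((s IFF ((s IFF q) IFF s)) IFF (q AND NOT (q XOR s))) = True IMPLIES True = True
q AND s = True AND False = False
s OR q = False OR True = True
(q AND s) IFF (s OR q) = False IFF True = False
(q IMPLIES ((s IFF ((s IFF q) IFF s)) IFF (q AND NOT (q XOR s)))) IFF ((q AND s) IFF (s OR q)) = True IFF False = False
s IFF q = False IFF True = False
(s IFF q) XOR q = False XOR True = True
q IMPLIES ((s IFF q) XOR q) = True IMPLIES True = True
NOT (q IMPLIES ((s IFF q) XOR q)) = NOT True = False
NOT (q IMPLIES ((s IFF q) XOR q)) XOR q = False XOR True = True
((q IMPLIES ((s IFF ((s IFF q) IFF s)) IFF (q AND NOT (q XOR s)))) IFF ((q AND s) IFF (s OR q))) IMPLIES (NOT (q IMPLIES ((s IFF q) XOR q)) XOR q) = False IMPLIES True = True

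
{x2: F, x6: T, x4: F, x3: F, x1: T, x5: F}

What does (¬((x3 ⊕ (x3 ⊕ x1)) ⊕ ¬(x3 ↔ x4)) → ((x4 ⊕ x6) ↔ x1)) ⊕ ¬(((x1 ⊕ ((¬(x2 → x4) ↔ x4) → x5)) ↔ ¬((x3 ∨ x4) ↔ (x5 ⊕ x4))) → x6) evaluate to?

x3 ⊕ x1 = F ⊕ T = T
x3 ⊕ (x3 ⊕ x1) = F ⊕ T = T
x3 ↔ x4 = F ↔ F = T
¬(x3 ↔ x4) = ¬T = F
(x3 ⊕ (x3 ⊕ x1)) ⊕ ¬(x3 ↔ x4) = T ⊕ F = T
¬((x3 ⊕ (x3 ⊕ x1)) ⊕ ¬(x3 ↔ x4)) = ¬T = F
x4 ⊕ x6 = F ⊕ T = T
(x4 ⊕ x6) ↔ x1 = T ↔ T = T
¬((x3 ⊕ (x3 ⊕ x1)) ⊕ ¬(x3 ↔ x4)) → ((x4 ⊕ x6) ↔ x1) = F → T = T
x2 → x4 = F → F = T
¬(x2 → x4) = ¬T = F
¬(x2 → x4) ↔ x4 = F ↔ F = T
(¬(x2 → x4) ↔ x4) → x5 = T → F = F
x1 ⊕ ((¬(x2 → x4) ↔ x4) → x5) = T ⊕ F = T
x3 ∨ x4 = F ∨ F = F
x5 ⊕ x4 = F ⊕ F = F
(x3 ∨ x4) ↔ (x5 ⊕ x4) = F ↔ F = T
¬((x3 ∨ x4) ↔ (x5 ⊕ x4)) = ¬T = F
(x1 ⊕ ((¬(x2 → x4) ↔ x4) → x5)) ↔ ¬((x3 ∨ x4) ↔ (x5 ⊕ x4)) = T ↔ F = F
((x1 ⊕ ((¬(x2 → x4) ↔ x4) → x5)) ↔ ¬((x3 ∨ x4) ↔ (x5 ⊕ x4))) → x6 = F → T = T
¬(((x1 ⊕ ((¬(x2 → x4) ↔ x4) → x5)) ↔ ¬((x3 ∨ x4) ↔ (x5 ⊕ x4))) → x6) = ¬T = F
(¬((x3 ⊕ (x3 ⊕ x1)) ⊕ ¬(x3 ↔ x4)) → ((x4 ⊕ x6) ↔ x1)) ⊕ ¬(((x1 ⊕ ((¬(x2 → x4) ↔ x4) → x5)) ↔ ¬((x3 ∨ x4) ↔ (x5 ⊕ x4))) → x6) = T ⊕ F = T

T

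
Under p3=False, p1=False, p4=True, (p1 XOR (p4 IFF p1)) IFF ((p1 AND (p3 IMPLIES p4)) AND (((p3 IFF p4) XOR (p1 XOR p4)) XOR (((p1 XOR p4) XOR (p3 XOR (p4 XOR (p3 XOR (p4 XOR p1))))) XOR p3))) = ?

p4 IFF p1 = True IFF False = False
p1 XOR (p4 IFF p1) = False XOR False = False
p3 IMPLIES p4 = False IMPLIES True = True
p1 AND (p3 IMPLIES p4) = False AND True = False
p3 IFF p4 = False IFF True = False
p1 XOR p4 = False XOR True = True
(p3 IFF p4) XOR (p1 XOR p4) = False XOR True = True
p1 XOR p4 = False XOR True = True
p4 XOR p1 = True XOR False = True
p3 XOR (p4 XOR p1) = False XOR True = True
p4 XOR (p3 XOR (p4 XOR p1)) = True XOR True = False
p3 XOR (p4 XOR (p3 XOR (p4 XOR p1))) = False XOR False = False
(p1 XOR p4) XOR (p3 XOR (p4 XOR (p3 XOR (p4 XOR p1)))) = True XOR False = True
((p1 XOR p4) XOR (p3 XOR (p4 XOR (p3 XOR (p4 XOR p1))))) XOR p3 = True XOR False = True
((p3 IFF p4) XOR (p1 XOR p4)) XOR (((p1 XOR p4) XOR (p3 XOR (p4 XOR (p3 XOR (p4 XOR p1))))) XOR p3) = True XOR True = False
(p1 AND (p3 IMPLIES p4)) AND (((p3 IFF p4) XOR (p1 XOR p4)) XOR (((p1 XOR p4) XOR (p3 XOR (p4 XOR (p3 XOR (p4 XOR p1))))) XOR p3)) = False AND False = False
(p1 XOR (p4 IFF p1)) IFF ((p1 AND (p3 IMPLIES p4)) AND (((p3 IFF p4) XOR (p1 XOR p4)) XOR (((p1 XOR p4) XOR (p3 XOR (p4 XOR (p3 XOR (p4 XOR p1))))) XOR p3))) = False IFF False = True

True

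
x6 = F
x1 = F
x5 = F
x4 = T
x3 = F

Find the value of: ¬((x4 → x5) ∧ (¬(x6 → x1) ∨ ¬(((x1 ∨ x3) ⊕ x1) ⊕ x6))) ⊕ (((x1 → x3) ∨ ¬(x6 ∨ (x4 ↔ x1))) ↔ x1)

Substituting x6=F, x1=F, x5=F, x4=T, x3=F:
x4 → x5 = T → F = F
x6 → x1 = F → F = T
¬(x6 → x1) = ¬T = F
x1 ∨ x3 = F ∨ F = F
(x1 ∨ x3) ⊕ x1 = F ⊕ F = F
((x1 ∨ x3) ⊕ x1) ⊕ x6 = F ⊕ F = F
¬(((x1 ∨ x3) ⊕ x1) ⊕ x6) = ¬F = T
¬(x6 → x1) ∨ ¬(((x1 ∨ x3) ⊕ x1) ⊕ x6) = F ∨ T = T
(x4 → x5) ∧ (¬(x6 → x1) ∨ ¬(((x1 ∨ x3) ⊕ x1) ⊕ x6)) = F ∧ T = F
¬((x4 → x5) ∧ (¬(x6 → x1) ∨ ¬(((x1 ∨ x3) ⊕ x1) ⊕ x6))) = ¬F = T
x1 → x3 = F → F = T
x4 ↔ x1 = T ↔ F = F
x6 ∨ (x4 ↔ x1) = F ∨ F = F
¬(x6 ∨ (x4 ↔ x1)) = ¬F = T
(x1 → x3) ∨ ¬(x6 ∨ (x4 ↔ x1)) = T ∨ T = T
((x1 → x3) ∨ ¬(x6 ∨ (x4 ↔ x1))) ↔ x1 = T ↔ F = F
¬((x4 → x5) ∧ (¬(x6 → x1) ∨ ¬(((x1 ∨ x3) ⊕ x1) ⊕ x6))) ⊕ (((x1 → x3) ∨ ¬(x6 ∨ (x4 ↔ x1))) ↔ x1) = T ⊕ F = T

T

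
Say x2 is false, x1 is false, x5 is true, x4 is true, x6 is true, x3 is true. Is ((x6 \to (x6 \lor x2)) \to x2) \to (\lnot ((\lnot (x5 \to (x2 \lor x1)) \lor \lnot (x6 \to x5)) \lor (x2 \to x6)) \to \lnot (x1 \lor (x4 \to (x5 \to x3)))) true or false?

\text{True}

Substituting x2=\text{False}, x1=\text{False}, x5=\text{True}, x4=\text{True}, x6=\text{True}, x3=\text{True}:
x6 \lor x2 = \text{True} \lor \text{False} = \text{True}
x6 \to (x6 \lor x2) = \text{True} \to \text{True} = \text{True}
(x6 \to (x6 \lor x2)) \to x2 = \text{True} \to \text{False} = \text{False}
x2 \lor x1 = \text{False} \lor \text{False} = \text{False}
x5 \to (x2 \lor x1) = \text{True} \to \text{False} = \text{False}
\lnot (x5 \to (x2 \lor x1)) = \lnot \text{False} = \text{True}
x6 \to x5 = \text{True} \to \text{True} = \text{True}
\lnot (x6 \to x5) = \lnot \text{True} = \text{False}
\lnot (x5 \to (x2 \lor x1)) \lor \lnot (x6 \to x5) = \text{True} \lor \text{False} = \text{True}
x2 \to x6 = \text{False} \to \text{True} = \text{True}
(\lnot (x5 \to (x2 \lor x1)) \lor \lnot (x6 \to x5)) \lor (x2 \to x6) = \text{True} \lor \text{True} = \text{True}
\lnot ((\lnot (x5 \to (x2 \lor x1)) \lor \lnot (x6 \to x5)) \lor (x2 \to x6)) = \lnot \text{True} = \text{False}
x5 \to x3 = \text{True} \to \text{True} = \text{True}
x4 \to (x5 \to x3) = \text{True} \to \text{True} = \text{True}
x1 \lor (x4 \to (x5 \to x3)) = \text{False} \lor \text{True} = \text{True}
\lnot (x1 \lor (x4 \to (x5 \to x3))) = \lnot \text{True} = \text{False}
\lnot ((\lnot (x5 \to (x2 \lor x1)) \lor \lnot (x6 \to x5)) \lor (x2 \to x6)) \to \lnot (x1 \lor (x4 \to (x5 \to x3))) = \text{False} \to \text{False} = \text{True}
((x6 \to (x6 \lor x2)) \to x2) \to (\lnot ((\lnot (x5 \to (x2 \lor x1)) \lor \lnot (x6 \to x5)) \lor (x2 \to x6)) \to \lnot (x1 \lor (x4 \to (x5 \to x3)))) = \text{False} \to \text{True} = \text{True}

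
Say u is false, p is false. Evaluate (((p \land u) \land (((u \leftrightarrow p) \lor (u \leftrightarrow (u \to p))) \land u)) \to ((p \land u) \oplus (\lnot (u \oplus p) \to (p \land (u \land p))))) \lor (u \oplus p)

T

p \land u = F \land F = F
u \leftrightarrow p = F \leftrightarrow F = T
u \to p = F \to F = T
u \leftrightarrow (u \to p) = F \leftrightarrow T = F
(u \leftrightarrow p) \lor (u \leftrightarrow (u \to p)) = T \lor F = T
((u \leftrightarrow p) \lor (u \leftrightarrow (u \to p))) \land u = T \land F = F
(p \land u) \land (((u \leftrightarrow p) \lor (u \leftrightarrow (u \to p))) \land u) = F \land F = F
p \land u = F \land F = F
u \oplus p = F \oplus F = F
\lnot (u \oplus p) = \lnot F = T
u \land p = F \land F = F
p \land (u \land p) = F \land F = F
\lnot (u \oplus p) \to (p \land (u \land p)) = T \to F = F
(p \land u) \oplus (\lnot (u \oplus p) \to (p \land (u \land p))) = F \oplus F = F
((p \land u) \land (((u \leftrightarrow p) \lor (u \leftrightarrow (u \to p))) \land u)) \to ((p \land u) \oplus (\lnot (u \oplus p) \to (p \land (u \land p)))) = F \to F = T
u \oplus p = F \oplus F = F
(((p \land u) \land (((u \leftrightarrow p) \lor (u \leftrightarrow (u \to p))) \land u)) \to ((p \land u) \oplus (\lnot (u \oplus p) \to (p \land (u \land p))))) \lor (u \oplus p) = T \lor F = T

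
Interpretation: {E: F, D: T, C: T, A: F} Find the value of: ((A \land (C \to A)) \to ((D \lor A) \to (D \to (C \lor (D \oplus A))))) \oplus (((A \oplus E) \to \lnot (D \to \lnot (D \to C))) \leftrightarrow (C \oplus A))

C \to A = T \to F = F
A \land (C \to A) = F \land F = F
D \lor A = T \lor F = T
D \oplus A = T \oplus F = T
C \lor (D \oplus A) = T \lor T = T
D \to (C \lor (D \oplus A)) = T \to T = T
(D \lor A) \to (D \to (C \lor (D \oplus A))) = T \to T = T
(A \land (C \to A)) \to ((D \lor A) \to (D \to (C \lor (D \oplus A)))) = F \to T = T
A \oplus E = F \oplus F = F
D \to C = T \to T = T
\lnot (D \to C) = \lnot T = F
D \to \lnot (D \to C) = T \to F = F
\lnot (D \to \lnot (D \to C)) = \lnot F = T
(A \oplus E) \to \lnot (D \to \lnot (D \to C)) = F \to T = T
C \oplus A = T \oplus F = T
((A \oplus E) \to \lnot (D \to \lnot (D \to C))) \leftrightarrow (C \oplus A) = T \leftrightarrow T = T
((A \land (C \to A)) \to ((D \lor A) \to (D \to (C \lor (D \oplus A))))) \oplus (((A \oplus E) \to \lnot (D \to \lnot (D \to C))) \leftrightarrow (C \oplus A)) = T \oplus T = F

F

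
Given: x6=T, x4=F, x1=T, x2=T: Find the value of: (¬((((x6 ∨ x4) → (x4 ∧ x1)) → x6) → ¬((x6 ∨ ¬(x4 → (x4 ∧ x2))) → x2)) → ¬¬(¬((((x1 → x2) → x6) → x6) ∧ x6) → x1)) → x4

F

x6 ∨ x4 = T ∨ F = T
x4 ∧ x1 = F ∧ T = F
(x6 ∨ x4) → (x4 ∧ x1) = T → F = F
((x6 ∨ x4) → (x4 ∧ x1)) → x6 = F → T = T
x4 ∧ x2 = F ∧ T = F
x4 → (x4 ∧ x2) = F → F = T
¬(x4 → (x4 ∧ x2)) = ¬T = F
x6 ∨ ¬(x4 → (x4 ∧ x2)) = T ∨ F = T
(x6 ∨ ¬(x4 → (x4 ∧ x2))) → x2 = T → T = T
¬((x6 ∨ ¬(x4 → (x4 ∧ x2))) → x2) = ¬T = F
(((x6 ∨ x4) → (x4 ∧ x1)) → x6) → ¬((x6 ∨ ¬(x4 → (x4 ∧ x2))) → x2) = T → F = F
¬((((x6 ∨ x4) → (x4 ∧ x1)) → x6) → ¬((x6 ∨ ¬(x4 → (x4 ∧ x2))) → x2)) = ¬F = T
x1 → x2 = T → T = T
(x1 → x2) → x6 = T → T = T
((x1 → x2) → x6) → x6 = T → T = T
(((x1 → x2) → x6) → x6) ∧ x6 = T ∧ T = T
¬((((x1 → x2) → x6) → x6) ∧ x6) = ¬T = F
¬((((x1 → x2) → x6) → x6) ∧ x6) → x1 = F → T = T
¬(¬((((x1 → x2) → x6) → x6) ∧ x6) → x1) = ¬T = F
¬¬(¬((((x1 → x2) → x6) → x6) ∧ x6) → x1) = ¬F = T
¬((((x6 ∨ x4) → (x4 ∧ x1)) → x6) → ¬((x6 ∨ ¬(x4 → (x4 ∧ x2))) → x2)) → ¬¬(¬((((x1 → x2) → x6) → x6) ∧ x6) → x1) = T → T = T
(¬((((x6 ∨ x4) → (x4 ∧ x1)) → x6) → ¬((x6 ∨ ¬(x4 → (x4 ∧ x2))) → x2)) → ¬¬(¬((((x1 → x2) → x6) → x6) ∧ x6) → x1)) → x4 = T → F = F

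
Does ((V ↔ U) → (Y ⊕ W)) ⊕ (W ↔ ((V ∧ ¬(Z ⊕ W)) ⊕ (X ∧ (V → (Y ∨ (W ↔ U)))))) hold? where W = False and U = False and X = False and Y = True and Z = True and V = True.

V ↔ U = True ↔ False = False
Y ⊕ W = True ⊕ False = True
(V ↔ U) → (Y ⊕ W) = False → True = True
Z ⊕ W = True ⊕ False = True
¬(Z ⊕ W) = ¬True = False
V ∧ ¬(Z ⊕ W) = True ∧ False = False
W ↔ U = False ↔ False = True
Y ∨ (W ↔ U) = True ∨ True = True
V → (Y ∨ (W ↔ U)) = True → True = True
X ∧ (V → (Y ∨ (W ↔ U))) = False ∧ True = False
(V ∧ ¬(Z ⊕ W)) ⊕ (X ∧ (V → (Y ∨ (W ↔ U)))) = False ⊕ False = False
W ↔ ((V ∧ ¬(Z ⊕ W)) ⊕ (X ∧ (V → (Y ∨ (W ↔ U))))) = False ↔ False = True
((V ↔ U) → (Y ⊕ W)) ⊕ (W ↔ ((V ∧ ¬(Z ⊕ W)) ⊕ (X ∧ (V → (Y ∨ (W ↔ U)))))) = True ⊕ True = False

False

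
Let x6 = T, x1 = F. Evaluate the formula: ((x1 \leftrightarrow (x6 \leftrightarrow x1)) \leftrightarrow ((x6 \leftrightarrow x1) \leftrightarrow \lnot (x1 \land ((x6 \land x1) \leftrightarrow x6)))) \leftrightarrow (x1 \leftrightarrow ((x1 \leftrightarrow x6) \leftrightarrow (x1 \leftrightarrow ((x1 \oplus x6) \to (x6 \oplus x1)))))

T

Substituting x6=T, x1=F:
x6 \leftrightarrow x1 = T \leftrightarrow F = F
x1 \leftrightarrow (x6 \leftrightarrow x1) = F \leftrightarrow F = T
x6 \leftrightarrow x1 = T \leftrightarrow F = F
x6 \land x1 = T \land F = F
(x6 \land x1) \leftrightarrow x6 = F \leftrightarrow T = F
x1 \land ((x6 \land x1) \leftrightarrow x6) = F \land F = F
\lnot (x1 \land ((x6 \land x1) \leftrightarrow x6)) = \lnot F = T
(x6 \leftrightarrow x1) \leftrightarrow \lnot (x1 \land ((x6 \land x1) \leftrightarrow x6)) = F \leftrightarrow T = F
(x1 \leftrightarrow (x6 \leftrightarrow x1)) \leftrightarrow ((x6 \leftrightarrow x1) \leftrightarrow \lnot (x1 \land ((x6 \land x1) \leftrightarrow x6))) = T \leftrightarrow F = F
x1 \leftrightarrow x6 = F \leftrightarrow T = F
x1 \oplus x6 = F \oplus T = T
x6 \oplus x1 = T \oplus F = T
(x1 \oplus x6) \to (x6 \oplus x1) = T \to T = T
x1 \leftrightarrow ((x1 \oplus x6) \to (x6 \oplus x1)) = F \leftrightarrow T = F
(x1 \leftrightarrow x6) \leftrightarrow (x1 \leftrightarrow ((x1 \oplus x6) \to (x6 \oplus x1))) = F \leftrightarrow F = T
x1 \leftrightarrow ((x1 \leftrightarrow x6) \leftrightarrow (x1 \leftrightarrow ((x1 \oplus x6) \to (x6 \oplus x1)))) = F \leftrightarrow T = F
((x1 \leftrightarrow (x6 \leftrightarrow x1)) \leftrightarrow ((x6 \leftrightarrow x1) \leftrightarrow \lnot (x1 \land ((x6 \land x1) \leftrightarrow x6)))) \leftrightarrow (x1 \leftrightarrow ((x1 \leftrightarrow x6) \leftrightarrow (x1 \leftrightarrow ((x1 \oplus x6) \to (x6 \oplus x1))))) = F \leftrightarrow F = T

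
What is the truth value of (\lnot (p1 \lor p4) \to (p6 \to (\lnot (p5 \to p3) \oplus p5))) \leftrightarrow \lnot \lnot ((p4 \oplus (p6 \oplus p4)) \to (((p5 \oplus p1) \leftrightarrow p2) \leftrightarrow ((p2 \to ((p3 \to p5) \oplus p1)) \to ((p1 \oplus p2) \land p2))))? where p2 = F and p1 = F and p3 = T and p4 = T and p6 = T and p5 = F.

F

Substituting p2=F, p1=F, p3=T, p4=T, p6=T, p5=F:
p1 \lor p4 = F \lor T = T
\lnot (p1 \lor p4) = \lnot T = F
p5 \to p3 = F \to T = T
\lnot (p5 \to p3) = \lnot T = F
\lnot (p5 \to p3) \oplus p5 = F \oplus F = F
p6 \to (\lnot (p5 \to p3) \oplus p5) = T \to F = F
\lnot (p1 \lor p4) \to (p6 \to (\lnot (p5 \to p3) \oplus p5)) = F \to F = T
p6 \oplus p4 = T \oplus T = F
p4 \oplus (p6 \oplus p4) = T \oplus F = T
p5 \oplus p1 = F \oplus F = F
(p5 \oplus p1) \leftrightarrow p2 = F \leftrightarrow F = T
p3 \to p5 = T \to F = F
(p3 \to p5) \oplus p1 = F \oplus F = F
p2 \to ((p3 \to p5) \oplus p1) = F \to F = T
p1 \oplus p2 = F \oplus F = F
(p1 \oplus p2) \land p2 = F \land F = F
(p2 \to ((p3 \to p5) \oplus p1)) \to ((p1 \oplus p2) \land p2) = T \to F = F
((p5 \oplus p1) \leftrightarrow p2) \leftrightarrow ((p2 \to ((p3 \to p5) \oplus p1)) \to ((p1 \oplus p2) \land p2)) = T \leftrightarrow F = F
(p4 \oplus (p6 \oplus p4)) \to (((p5 \oplus p1) \leftrightarrow p2) \leftrightarrow ((p2 \to ((p3 \to p5) \oplus p1)) \to ((p1 \oplus p2) \land p2))) = T \to F = F
\lnot ((p4 \oplus (p6 \oplus p4)) \to (((p5 \oplus p1) \leftrightarrow p2) \leftrightarrow ((p2 \to ((p3 \to p5) \oplus p1)) \to ((p1 \oplus p2) \land p2)))) = \lnot F = T
\lnot \lnot ((p4 \oplus (p6 \oplus p4)) \to (((p5 \oplus p1) \leftrightarrow p2) \leftrightarrow ((p2 \to ((p3 \to p5) \oplus p1)) \to ((p1 \oplus p2) \land p2)))) = \lnot T = F
(\lnot (p1 \lor p4) \to (p6 \to (\lnot (p5 \to p3) \oplus p5))) \leftrightarrow \lnot \lnot ((p4 \oplus (p6 \oplus p4)) \to (((p5 \oplus p1) \leftrightarrow p2) \leftrightarrow ((p2 \to ((p3 \to p5) \oplus p1)) \to ((p1 \oplus p2) \land p2)))) = T \leftrightarrow F = F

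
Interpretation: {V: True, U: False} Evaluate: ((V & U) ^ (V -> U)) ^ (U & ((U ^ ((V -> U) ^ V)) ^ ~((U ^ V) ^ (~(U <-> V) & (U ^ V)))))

Substituting V=True, U=False:
V & U = True & False = False
V -> U = True -> False = False
(V & U) ^ (V -> U) = False ^ False = False
V -> U = True -> False = False
(V -> U) ^ V = False ^ True = True
U ^ ((V -> U) ^ V) = False ^ True = True
U ^ V = False ^ True = True
U <-> V = False <-> True = False
~(U <-> V) = ~False = True
U ^ V = False ^ True = True
~(U <-> V) & (U ^ V) = True & True = True
(U ^ V) ^ (~(U <-> V) & (U ^ V)) = True ^ True = False
~((U ^ V) ^ (~(U <-> V) & (U ^ V))) = ~False = True
(U ^ ((V -> U) ^ V)) ^ ~((U ^ V) ^ (~(U <-> V) & (U ^ V))) = True ^ True = False
U & ((U ^ ((V -> U) ^ V)) ^ ~((U ^ V) ^ (~(U <-> V) & (U ^ V)))) = False & False = False
((V & U) ^ (V -> U)) ^ (U & ((U ^ ((V -> U) ^ V)) ^ ~((U ^ V) ^ (~(U <-> V) & (U ^ V))))) = False ^ False = False

False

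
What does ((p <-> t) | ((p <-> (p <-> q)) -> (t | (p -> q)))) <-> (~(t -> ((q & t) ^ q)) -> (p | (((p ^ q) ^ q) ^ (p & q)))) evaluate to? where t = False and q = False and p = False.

Substituting t=False, q=False, p=False:
p <-> t = False <-> False = True
p <-> q = False <-> False = True
p <-> (p <-> q) = False <-> True = False
p -> q = False -> False = True
t | (p -> q) = False | True = True
(p <-> (p <-> q)) -> (t | (p -> q)) = False -> True = True
(p <-> t) | ((p <-> (p <-> q)) -> (t | (p -> q))) = True | True = True
q & t = False & False = False
(q & t) ^ q = False ^ False = False
t -> ((q & t) ^ q) = False -> False = True
~(t -> ((q & t) ^ q)) = ~True = False
p ^ q = False ^ False = False
(p ^ q) ^ q = False ^ False = False
p & q = False & False = False
((p ^ q) ^ q) ^ (p & q) = False ^ False = False
p | (((p ^ q) ^ q) ^ (p & q)) = False | False = False
~(t -> ((q & t) ^ q)) -> (p | (((p ^ q) ^ q) ^ (p & q))) = False -> False = True
((p <-> t) | ((p <-> (p <-> q)) -> (t | (p -> q)))) <-> (~(t -> ((q & t) ^ q)) -> (p | (((p ^ q) ^ q) ^ (p & q)))) = True <-> True = True

True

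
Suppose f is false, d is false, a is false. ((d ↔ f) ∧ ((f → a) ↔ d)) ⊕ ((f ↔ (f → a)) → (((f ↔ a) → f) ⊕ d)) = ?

d ↔ f = False ↔ False = True
f → a = False → False = True
(f → a) ↔ d = True ↔ False = False
(d ↔ f) ∧ ((f → a) ↔ d) = True ∧ False = False
f → a = False → False = True
f ↔ (f → a) = False ↔ True = False
f ↔ a = False ↔ False = True
(f ↔ a) → f = True → False = False
((f ↔ a) → f) ⊕ d = False ⊕ False = False
(f ↔ (f → a)) → (((f ↔ a) → f) ⊕ d) = False → False = True
((d ↔ f) ∧ ((f → a) ↔ d)) ⊕ ((f ↔ (f → a)) → (((f ↔ a) → f) ⊕ d)) = False ⊕ True = True

True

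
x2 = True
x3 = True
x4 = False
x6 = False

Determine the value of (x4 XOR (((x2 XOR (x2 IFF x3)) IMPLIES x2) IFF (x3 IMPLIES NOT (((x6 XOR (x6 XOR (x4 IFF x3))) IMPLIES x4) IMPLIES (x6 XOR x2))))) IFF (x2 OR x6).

False

Substituting x2=True, x3=True, x4=False, x6=False:
x2 IFF x3 = True IFF True = True
x2 XOR (x2 IFF x3) = True XOR True = False
(x2 XOR (x2 IFF x3)) IMPLIES x2 = False IMPLIES True = True
x4 IFF x3 = False IFF True = False
x6 XOR (x4 IFF x3) = False XOR False = False
x6 XOR (x6 XOR (x4 IFF x3)) = False XOR False = False
(x6 XOR (x6 XOR (x4 IFF x3))) IMPLIES x4 = False IMPLIES False = True
x6 XOR x2 = False XOR True = True
((x6 XOR (x6 XOR (x4 IFF x3))) IMPLIES x4) IMPLIES (x6 XOR x2) = True IMPLIES True = True
NOT (((x6 XOR (x6 XOR (x4 IFF x3))) IMPLIES x4) IMPLIES (x6 XOR x2)) = NOT True = False
x3 IMPLIES NOT (((x6 XOR (x6 XOR (x4 IFF x3))) IMPLIES x4) IMPLIES (x6 XOR x2)) = True IMPLIES False = False
((x2 XOR (x2 IFF x3)) IMPLIES x2) IFF (x3 IMPLIES NOT (((x6 XOR (x6 XOR (x4 IFF x3))) IMPLIES x4) IMPLIES (x6 XOR x2))) = True IFF False = False
x4 XOR (((x2 XOR (x2 IFF x3)) IMPLIES x2) IFF (x3 IMPLIES NOT (((x6 XOR (x6 XOR (x4 IFF x3))) IMPLIES x4) IMPLIES (x6 XOR x2)))) = False XOR False = False
x2 OR x6 = True OR False = True
(x4 XOR (((x2 XOR (x2 IFF x3)) IMPLIES x2) IFF (x3 IMPLIES NOT (((x6 XOR (x6 XOR (x4 IFF x3))) IMPLIES x4) IMPLIES (x6 XOR x2))))) IFF (x2 OR x6) = False IFF True = False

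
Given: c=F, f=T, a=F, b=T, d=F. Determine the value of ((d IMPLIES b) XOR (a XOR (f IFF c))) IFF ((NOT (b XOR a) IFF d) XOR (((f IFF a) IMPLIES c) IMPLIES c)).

d IMPLIES b = F IMPLIES T = T
f IFF c = T IFF F = F
a XOR (f IFF c) = F XOR F = F
(d IMPLIES b) XOR (a XOR (f IFF c)) = T XOR F = T
b XOR a = T XOR F = T
NOT (b XOR a) = NOT T = F
NOT (b XOR a) IFF d = F IFF F = T
f IFF a = T IFF F = F
(f IFF a) IMPLIES c = F IMPLIES F = T
((f IFF a) IMPLIES c) IMPLIES c = T IMPLIES F = F
(NOT (b XOR a) IFF d) XOR (((f IFF a) IMPLIES c) IMPLIES c) = T XOR F = T
((d IMPLIES b) XOR (a XOR (f IFF c))) IFF ((NOT (b XOR a) IFF d) XOR (((f IFF a) IMPLIES c) IMPLIES c)) = T IFF T = T

T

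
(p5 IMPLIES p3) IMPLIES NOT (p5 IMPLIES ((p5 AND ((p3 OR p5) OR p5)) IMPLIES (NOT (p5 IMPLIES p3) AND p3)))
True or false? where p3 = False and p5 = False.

False

p5 IMPLIES p3 = False IMPLIES False = True
p3 OR p5 = False OR False = False
(p3 OR p5) OR p5 = False OR False = False
p5 AND ((p3 OR p5) OR p5) = False AND False = False
p5 IMPLIES p3 = False IMPLIES False = True
NOT (p5 IMPLIES p3) = NOT True = False
NOT (p5 IMPLIES p3) AND p3 = False AND False = False
(p5 AND ((p3 OR p5) OR p5)) IMPLIES (NOT (p5 IMPLIES p3) AND p3) = False IMPLIES False = True
p5 IMPLIES ((p5 AND ((p3 OR p5) OR p5)) IMPLIES (NOT (p5 IMPLIES p3) AND p3)) = False IMPLIES True = True
NOT (p5 IMPLIES ((p5 AND ((p3 OR p5) OR p5)) IMPLIES (NOT (p5 IMPLIES p3) AND p3))) = NOT True = False
(p5 IMPLIES p3) IMPLIES NOT (p5 IMPLIES ((p5 AND ((p3 OR p5) OR p5)) IMPLIES (NOT (p5 IMPLIES p3) AND p3))) = True IMPLIES False = False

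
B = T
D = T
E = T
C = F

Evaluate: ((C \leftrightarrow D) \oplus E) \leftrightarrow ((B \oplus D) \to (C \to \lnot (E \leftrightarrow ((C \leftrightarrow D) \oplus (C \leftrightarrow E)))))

T

C \leftrightarrow D = F \leftrightarrow T = F
(C \leftrightarrow D) \oplus E = F \oplus T = T
B \oplus D = T \oplus T = F
C \leftrightarrow D = F \leftrightarrow T = F
C \leftrightarrow E = F \leftrightarrow T = F
(C \leftrightarrow D) \oplus (C \leftrightarrow E) = F \oplus F = F
E \leftrightarrow ((C \leftrightarrow D) \oplus (C \leftrightarrow E)) = T \leftrightarrow F = F
\lnot (E \leftrightarrow ((C \leftrightarrow D) \oplus (C \leftrightarrow E))) = \lnot F = T
C \to \lnot (E \leftrightarrow ((C \leftrightarrow D) \oplus (C \leftrightarrow E))) = F \to T = T
(B \oplus D) \to (C \to \lnot (E \leftrightarrow ((C \leftrightarrow D) \oplus (C \leftrightarrow E)))) = F \to T = T
((C \leftrightarrow D) \oplus E) \leftrightarrow ((B \oplus D) \to (C \to \lnot (E \leftrightarrow ((C \leftrightarrow D) \oplus (C \leftrightarrow E))))) = T \leftrightarrow T = T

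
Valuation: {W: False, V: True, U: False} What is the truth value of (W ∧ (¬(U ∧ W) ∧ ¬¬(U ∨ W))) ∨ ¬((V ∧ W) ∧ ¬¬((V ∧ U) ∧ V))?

True

Substituting W=False, V=True, U=False:
U ∧ W = False ∧ False = False
¬(U ∧ W) = ¬False = True
U ∨ W = False ∨ False = False
¬(U ∨ W) = ¬False = True
¬¬(U ∨ W) = ¬True = False
¬(U ∧ W) ∧ ¬¬(U ∨ W) = True ∧ False = False
W ∧ (¬(U ∧ W) ∧ ¬¬(U ∨ W)) = False ∧ False = False
V ∧ W = True ∧ False = False
V ∧ U = True ∧ False = False
(V ∧ U) ∧ V = False ∧ True = False
¬((V ∧ U) ∧ V) = ¬False = True
¬¬((V ∧ U) ∧ V) = ¬True = False
(V ∧ W) ∧ ¬¬((V ∧ U) ∧ V) = False ∧ False = False
¬((V ∧ W) ∧ ¬¬((V ∧ U) ∧ V)) = ¬False = True
(W ∧ (¬(U ∧ W) ∧ ¬¬(U ∨ W))) ∨ ¬((V ∧ W) ∧ ¬¬((V ∧ U) ∧ V)) = False ∨ True = True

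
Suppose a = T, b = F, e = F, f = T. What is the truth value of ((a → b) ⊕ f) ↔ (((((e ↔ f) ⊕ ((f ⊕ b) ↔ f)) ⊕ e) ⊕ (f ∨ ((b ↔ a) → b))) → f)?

Substituting a=T, b=F, e=F, f=T:
a → b = T → F = F
(a → b) ⊕ f = F ⊕ T = T
e ↔ f = F ↔ T = F
f ⊕ b = T ⊕ F = T
(f ⊕ b) ↔ f = T ↔ T = T
(e ↔ f) ⊕ ((f ⊕ b) ↔ f) = F ⊕ T = T
((e ↔ f) ⊕ ((f ⊕ b) ↔ f)) ⊕ e = T ⊕ F = T
b ↔ a = F ↔ T = F
(b ↔ a) → b = F → F = T
f ∨ ((b ↔ a) → b) = T ∨ T = T
(((e ↔ f) ⊕ ((f ⊕ b) ↔ f)) ⊕ e) ⊕ (f ∨ ((b ↔ a) → b)) = T ⊕ T = F
((((e ↔ f) ⊕ ((f ⊕ b) ↔ f)) ⊕ e) ⊕ (f ∨ ((b ↔ a) → b))) → f = F → T = T
((a → b) ⊕ f) ↔ (((((e ↔ f) ⊕ ((f ⊕ b) ↔ f)) ⊕ e) ⊕ (f ∨ ((b ↔ a) → b))) → f) = T ↔ T = T

T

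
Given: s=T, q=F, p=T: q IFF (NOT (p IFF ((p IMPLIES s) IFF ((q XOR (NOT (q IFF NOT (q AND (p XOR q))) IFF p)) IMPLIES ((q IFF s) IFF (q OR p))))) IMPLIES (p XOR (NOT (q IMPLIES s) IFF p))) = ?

F

p IMPLIES s = T IMPLIES T = T
p XOR q = T XOR F = T
q AND (p XOR q) = F AND T = F
NOT (q AND (p XOR q)) = NOT F = T
q IFF NOT (q AND (p XOR q)) = F IFF T = F
NOT (q IFF NOT (q AND (p XOR q))) = NOT F = T
NOT (q IFF NOT (q AND (p XOR q))) IFF p = T IFF T = T
q XOR (NOT (q IFF NOT (q AND (p XOR q))) IFF p) = F XOR T = T
q IFF s = F IFF T = F
q OR p = F OR T = T
(q IFF s) IFF (q OR p) = F IFF T = F
(q XOR (NOT (q IFF NOT (q AND (p XOR q))) IFF p)) IMPLIES ((q IFF s) IFF (q OR p)) = T IMPLIES F = F
(p IMPLIES s) IFF ((q XOR (NOT (q IFF NOT (q AND (p XOR q))) IFF p)) IMPLIES ((q IFF s) IFF (q OR p))) = T IFF F = F
p IFF ((p IMPLIES s) IFF ((q XOR (NOT (q IFF NOT (q AND (p XOR q))) IFF p)) IMPLIES ((q IFF s) IFF (q OR p)))) = T IFF F = F
NOT (p IFF ((p IMPLIES s) IFF ((q XOR (NOT (q IFF NOT (q AND (p XOR q))) IFF p)) IMPLIES ((q IFF s) IFF (q OR p))))) = NOT F = T
q IMPLIES s = F IMPLIES T = T
NOT (q IMPLIES s) = NOT T = F
NOT (q IMPLIES s) IFF p = F IFF T = F
p XOR (NOT (q IMPLIES s) IFF p) = T XOR F = T
NOT (p IFF ((p IMPLIES s) IFF ((q XOR (NOT (q IFF NOT (q AND (p XOR q))) IFF p)) IMPLIES ((q IFF s) IFF (q OR p))))) IMPLIES (p XOR (NOT (q IMPLIES s) IFF p)) = T IMPLIES T = T
q IFF (NOT (p IFF ((p IMPLIES s) IFF ((q XOR (NOT (q IFF NOT (q AND (p XOR q))) IFF p)) IMPLIES ((q IFF s) IFF (q OR p))))) IMPLIES (p XOR (NOT (q IMPLIES s) IFF p))) = F IFF T = F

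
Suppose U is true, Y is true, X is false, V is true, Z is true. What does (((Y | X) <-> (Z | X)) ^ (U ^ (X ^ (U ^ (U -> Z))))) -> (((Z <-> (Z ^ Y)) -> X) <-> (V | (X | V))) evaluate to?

Y | X = 1 | 0 = 1
Z | X = 1 | 0 = 1
(Y | X) <-> (Z | X) = 1 <-> 1 = 1
U -> Z = 1 -> 1 = 1
U ^ (U -> Z) = 1 ^ 1 = 0
X ^ (U ^ (U -> Z)) = 0 ^ 0 = 0
U ^ (X ^ (U ^ (U -> Z))) = 1 ^ 0 = 1
((Y | X) <-> (Z | X)) ^ (U ^ (X ^ (U ^ (U -> Z)))) = 1 ^ 1 = 0
Z ^ Y = 1 ^ 1 = 0
Z <-> (Z ^ Y) = 1 <-> 0 = 0
(Z <-> (Z ^ Y)) -> X = 0 -> 0 = 1
X | V = 0 | 1 = 1
V | (X | V) = 1 | 1 = 1
((Z <-> (Z ^ Y)) -> X) <-> (V | (X | V)) = 1 <-> 1 = 1
(((Y | X) <-> (Z | X)) ^ (U ^ (X ^ (U ^ (U -> Z))))) -> (((Z <-> (Z ^ Y)) -> X) <-> (V | (X | V))) = 0 -> 1 = 1

1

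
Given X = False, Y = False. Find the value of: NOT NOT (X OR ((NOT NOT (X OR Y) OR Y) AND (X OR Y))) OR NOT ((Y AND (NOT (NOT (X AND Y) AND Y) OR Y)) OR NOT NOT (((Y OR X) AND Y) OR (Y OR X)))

True

X OR Y = False OR False = False
NOT (X OR Y) = NOT False = True
NOT NOT (X OR Y) = NOT True = False
NOT NOT (X OR Y) OR Y = False OR False = False
X OR Y = False OR False = False
(NOT NOT (X OR Y) OR Y) AND (X OR Y) = False AND False = False
X OR ((NOT NOT (X OR Y) OR Y) AND (X OR Y)) = False OR False = False
NOT (X OR ((NOT NOT (X OR Y) OR Y) AND (X OR Y))) = NOT False = True
NOT NOT (X OR ((NOT NOT (X OR Y) OR Y) AND (X OR Y))) = NOT True = False
X AND Y = False AND False = False
NOT (X AND Y) = NOT False = True
NOT (X AND Y) AND Y = True AND False = False
NOT (NOT (X AND Y) AND Y) = NOT False = True
NOT (NOT (X AND Y) AND Y) OR Y = True OR False = True
Y AND (NOT (NOT (X AND Y) AND Y) OR Y) = False AND True = False
Y OR X = False OR False = False
(Y OR X) AND Y = False AND False = False
Y OR X = False OR False = False
((Y OR X) AND Y) OR (Y OR X) = False OR False = False
NOT (((Y OR X) AND Y) OR (Y OR X)) = NOT False = True
NOT NOT (((Y OR X) AND Y) OR (Y OR X)) = NOT True = False
(Y AND (NOT (NOT (X AND Y) AND Y) OR Y)) OR NOT NOT (((Y OR X) AND Y) OR (Y OR X)) = False OR False = False
NOT ((Y AND (NOT (NOT (X AND Y) AND Y) OR Y)) OR NOT NOT (((Y OR X) AND Y) OR (Y OR X))) = NOT False = True
NOT NOT (X OR ((NOT NOT (X OR Y) OR Y) AND (X OR Y))) OR NOT ((Y AND (NOT (NOT (X AND Y) AND Y) OR Y)) OR NOT NOT (((Y OR X) AND Y) OR (Y OR X))) = False OR True = True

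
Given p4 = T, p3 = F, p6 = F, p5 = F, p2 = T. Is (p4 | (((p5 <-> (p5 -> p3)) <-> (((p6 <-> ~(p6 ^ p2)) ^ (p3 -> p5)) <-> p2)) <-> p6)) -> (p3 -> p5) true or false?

Substituting p4=T, p3=F, p6=F, p5=F, p2=T:
p5 -> p3 = F -> F = T
p5 <-> (p5 -> p3) = F <-> T = F
p6 ^ p2 = F ^ T = T
~(p6 ^ p2) = ~T = F
p6 <-> ~(p6 ^ p2) = F <-> F = T
p3 -> p5 = F -> F = T
(p6 <-> ~(p6 ^ p2)) ^ (p3 -> p5) = T ^ T = F
((p6 <-> ~(p6 ^ p2)) ^ (p3 -> p5)) <-> p2 = F <-> T = F
(p5 <-> (p5 -> p3)) <-> (((p6 <-> ~(p6 ^ p2)) ^ (p3 -> p5)) <-> p2) = F <-> F = T
((p5 <-> (p5 -> p3)) <-> (((p6 <-> ~(p6 ^ p2)) ^ (p3 -> p5)) <-> p2)) <-> p6 = T <-> F = F
p4 | (((p5 <-> (p5 -> p3)) <-> (((p6 <-> ~(p6 ^ p2)) ^ (p3 -> p5)) <-> p2)) <-> p6) = T | F = T
p3 -> p5 = F -> F = T
(p4 | (((p5 <-> (p5 -> p3)) <-> (((p6 <-> ~(p6 ^ p2)) ^ (p3 -> p5)) <-> p2)) <-> p6)) -> (p3 -> p5) = T -> T = T

T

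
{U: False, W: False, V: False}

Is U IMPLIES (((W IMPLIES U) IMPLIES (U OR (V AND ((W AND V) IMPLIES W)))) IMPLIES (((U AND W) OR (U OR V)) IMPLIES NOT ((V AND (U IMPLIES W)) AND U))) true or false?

W IMPLIES U = False IMPLIES False = True
W AND V = False AND False = False
(W AND V) IMPLIES W = False IMPLIES False = True
V AND ((W AND V) IMPLIES W) = False AND True = False
U OR (V AND ((W AND V) IMPLIES W)) = False OR False = False
(W IMPLIES U) IMPLIES (U OR (V AND ((W AND V) IMPLIES W))) = True IMPLIES False = False
U AND W = False AND False = False
U OR V = False OR False = False
(U AND W) OR (U OR V) = False OR False = False
U IMPLIES W = False IMPLIES False = True
V AND (U IMPLIES W) = False AND True = False
(V AND (U IMPLIES W)) AND U = False AND False = False
NOT ((V AND (U IMPLIES W)) AND U) = NOT False = True
((U AND W) OR (U OR V)) IMPLIES NOT ((V AND (U IMPLIES W)) AND U) = False IMPLIES True = True
((W IMPLIES U) IMPLIES (U OR (V AND ((W AND V) IMPLIES W)))) IMPLIES (((U AND W) OR (U OR V)) IMPLIES NOT ((V AND (U IMPLIES W)) AND U)) = False IMPLIES True = True
U IMPLIES (((W IMPLIES U) IMPLIES (U OR (V AND ((W AND V) IMPLIES W)))) IMPLIES (((U AND W) OR (U OR V)) IMPLIES NOT ((V AND (U IMPLIES W)) AND U))) = False IMPLIES True = True

True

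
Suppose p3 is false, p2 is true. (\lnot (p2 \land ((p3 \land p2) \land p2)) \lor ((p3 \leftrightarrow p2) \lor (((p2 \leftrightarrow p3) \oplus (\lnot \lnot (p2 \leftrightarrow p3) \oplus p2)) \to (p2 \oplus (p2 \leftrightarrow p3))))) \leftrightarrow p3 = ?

F

p3 \land p2 = F \land T = F
(p3 \land p2) \land p2 = F \land T = F
p2 \land ((p3 \land p2) \land p2) = T \land F = F
\lnot (p2 \land ((p3 \land p2) \land p2)) = \lnot F = T
p3 \leftrightarrow p2 = F \leftrightarrow T = F
p2 \leftrightarrow p3 = T \leftrightarrow F = F
p2 \leftrightarrow p3 = T \leftrightarrow F = F
\lnot (p2 \leftrightarrow p3) = \lnot F = T
\lnot \lnot (p2 \leftrightarrow p3) = \lnot T = F
\lnot \lnot (p2 \leftrightarrow p3) \oplus p2 = F \oplus T = T
(p2 \leftrightarrow p3) \oplus (\lnot \lnot (p2 \leftrightarrow p3) \oplus p2) = F \oplus T = T
p2 \leftrightarrow p3 = T \leftrightarrow F = F
p2 \oplus (p2 \leftrightarrow p3) = T \oplus F = T
((p2 \leftrightarrow p3) \oplus (\lnot \lnot (p2 \leftrightarrow p3) \oplus p2)) \to (p2 \oplus (p2 \leftrightarrow p3)) = T \to T = T
(p3 \leftrightarrow p2) \lor (((p2 \leftrightarrow p3) \oplus (\lnot \lnot (p2 \leftrightarrow p3) \oplus p2)) \to (p2 \oplus (p2 \leftrightarrow p3))) = F \lor T = T
\lnot (p2 \land ((p3 \land p2) \land p2)) \lor ((p3 \leftrightarrow p2) \lor (((p2 \leftrightarrow p3) \oplus (\lnot \lnot (p2 \leftrightarrow p3) \oplus p2)) \to (p2 \oplus (p2 \leftrightarrow p3)))) = T \lor T = T
(\lnot (p2 \land ((p3 \land p2) \land p2)) \lor ((p3 \leftrightarrow p2) \lor (((p2 \leftrightarrow p3) \oplus (\lnot \lnot (p2 \leftrightarrow p3) \oplus p2)) \to (p2 \oplus (p2 \leftrightarrow p3))))) \leftrightarrow p3 = T \leftrightarrow F = F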